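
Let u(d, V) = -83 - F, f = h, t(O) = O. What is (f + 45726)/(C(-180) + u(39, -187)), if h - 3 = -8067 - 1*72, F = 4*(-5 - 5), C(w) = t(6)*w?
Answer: -37590/1123 ≈ -33.473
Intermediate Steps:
C(w) = 6*w
F = -40 (F = 4*(-10) = -40)
h = -8136 (h = 3 + (-8067 - 1*72) = 3 + (-8067 - 72) = 3 - 8139 = -8136)
f = -8136
u(d, V) = -43 (u(d, V) = -83 - 1*(-40) = -83 + 40 = -43)
(f + 45726)/(C(-180) + u(39, -187)) = (-8136 + 45726)/(6*(-180) - 43) = 37590/(-1080 - 43) = 37590/(-1123) = 37590*(-1/1123) = -37590/1123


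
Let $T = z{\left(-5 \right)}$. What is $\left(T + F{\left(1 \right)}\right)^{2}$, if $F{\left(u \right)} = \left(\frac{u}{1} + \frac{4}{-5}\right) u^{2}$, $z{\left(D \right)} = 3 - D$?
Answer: $\frac{1681}{25} \approx 67.24$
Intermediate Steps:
$T = 8$ ($T = 3 - -5 = 3 + 5 = 8$)
$F{\left(u \right)} = u^{2} \left(- \frac{4}{5} + u\right)$ ($F{\left(u \right)} = \left(u 1 + 4 \left(- \frac{1}{5}\right)\right) u^{2} = \left(u - \frac{4}{5}\right) u^{2} = \left(- \frac{4}{5} + u\right) u^{2} = u^{2} \left(- \frac{4}{5} + u\right)$)
$\left(T + F{\left(1 \right)}\right)^{2} = \left(8 + 1^{2} \left(- \frac{4}{5} + 1\right)\right)^{2} = \left(8 + 1 \cdot \frac{1}{5}\right)^{2} = \left(8 + \frac{1}{5}\right)^{2} = \left(\frac{41}{5}\right)^{2} = \frac{1681}{25}$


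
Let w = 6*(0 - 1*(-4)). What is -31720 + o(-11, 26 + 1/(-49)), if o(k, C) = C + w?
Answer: -1551831/49 ≈ -31670.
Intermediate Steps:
w = 24 (w = 6*(0 + 4) = 6*4 = 24)
o(k, C) = 24 + C (o(k, C) = C + 24 = 24 + C)
-31720 + o(-11, 26 + 1/(-49)) = -31720 + (24 + (26 + 1/(-49))) = -31720 + (24 + (26 - 1/49)) = -31720 + (24 + 1273/49) = -31720 + 2449/49 = -1551831/49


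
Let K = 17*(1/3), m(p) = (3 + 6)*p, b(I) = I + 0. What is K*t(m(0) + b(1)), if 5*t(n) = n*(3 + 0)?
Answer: 17/5 ≈ 3.4000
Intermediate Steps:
b(I) = I
m(p) = 9*p
K = 17/3 (K = 17*(1*(⅓)) = 17*(⅓) = 17/3 ≈ 5.6667)
t(n) = 3*n/5 (t(n) = (n*(3 + 0))/5 = (n*3)/5 = (3*n)/5 = 3*n/5)
K*t(m(0) + b(1)) = 17*(3*(9*0 + 1)/5)/3 = 17*(3*(0 + 1)/5)/3 = 17*((⅗)*1)/3 = (17/3)*(⅗) = 17/5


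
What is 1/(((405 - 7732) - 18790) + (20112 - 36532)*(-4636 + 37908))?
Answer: -1/546352357 ≈ -1.8303e-9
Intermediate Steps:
1/(((405 - 7732) - 18790) + (20112 - 36532)*(-4636 + 37908)) = 1/((-7327 - 18790) - 16420*33272) = 1/(-26117 - 546326240) = 1/(-546352357) = -1/546352357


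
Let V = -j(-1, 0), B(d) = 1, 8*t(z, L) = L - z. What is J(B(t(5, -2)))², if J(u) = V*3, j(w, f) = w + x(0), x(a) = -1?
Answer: 36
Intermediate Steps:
j(w, f) = -1 + w (j(w, f) = w - 1 = -1 + w)
t(z, L) = -z/8 + L/8 (t(z, L) = (L - z)/8 = -z/8 + L/8)
V = 2 (V = -(-1 - 1) = -1*(-2) = 2)
J(u) = 6 (J(u) = 2*3 = 6)
J(B(t(5, -2)))² = 6² = 36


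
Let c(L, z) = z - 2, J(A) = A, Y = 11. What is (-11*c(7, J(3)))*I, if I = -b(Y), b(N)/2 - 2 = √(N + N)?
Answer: 44 + 22*√22 ≈ 147.19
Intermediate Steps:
c(L, z) = -2 + z
b(N) = 4 + 2*√2*√N (b(N) = 4 + 2*√(N + N) = 4 + 2*√(2*N) = 4 + 2*(√2*√N) = 4 + 2*√2*√N)
I = -4 - 2*√22 (I = -(4 + 2*√2*√11) = -(4 + 2*√22) = -4 - 2*√22 ≈ -13.381)
(-11*c(7, J(3)))*I = (-11*(-2 + 3))*(-4 - 2*√22) = (-11*1)*(-4 - 2*√22) = -11*(-4 - 2*√22) = 44 + 22*√22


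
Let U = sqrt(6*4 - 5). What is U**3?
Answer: 19*sqrt(19) ≈ 82.819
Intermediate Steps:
U = sqrt(19) (U = sqrt(24 - 5) = sqrt(19) ≈ 4.3589)
U**3 = (sqrt(19))**3 = 19*sqrt(19)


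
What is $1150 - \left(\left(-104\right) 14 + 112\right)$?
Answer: $2494$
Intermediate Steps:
$1150 - \left(\left(-104\right) 14 + 112\right) = 1150 - \left(-1456 + 112\right) = 1150 - -1344 = 1150 + 1344 = 2494$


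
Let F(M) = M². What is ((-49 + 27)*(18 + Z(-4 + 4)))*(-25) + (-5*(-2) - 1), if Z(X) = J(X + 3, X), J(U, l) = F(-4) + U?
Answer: 20359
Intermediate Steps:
J(U, l) = 16 + U (J(U, l) = (-4)² + U = 16 + U)
Z(X) = 19 + X (Z(X) = 16 + (X + 3) = 16 + (3 + X) = 19 + X)
((-49 + 27)*(18 + Z(-4 + 4)))*(-25) + (-5*(-2) - 1) = ((-49 + 27)*(18 + (19 + (-4 + 4))))*(-25) + (-5*(-2) - 1) = -22*(18 + (19 + 0))*(-25) + (10 - 1) = -22*(18 + 19)*(-25) + 9 = -22*37*(-25) + 9 = -814*(-25) + 9 = 20350 + 9 = 20359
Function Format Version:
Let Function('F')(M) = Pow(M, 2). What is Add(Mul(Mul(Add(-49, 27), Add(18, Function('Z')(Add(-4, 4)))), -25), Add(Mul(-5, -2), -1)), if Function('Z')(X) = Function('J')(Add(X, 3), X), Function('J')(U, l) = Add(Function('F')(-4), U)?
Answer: 20359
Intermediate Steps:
Function('J')(U, l) = Add(16, U) (Function('J')(U, l) = Add(Pow(-4, 2), U) = Add(16, U))
Function('Z')(X) = Add(19, X) (Function('Z')(X) = Add(16, Add(X, 3)) = Add(16, Add(3, X)) = Add(19, X))
Add(Mul(Mul(Add(-49, 27), Add(18, Function('Z')(Add(-4, 4)))), -25), Add(Mul(-5, -2), -1)) = Add(Mul(Mul(Add(-49, 27), Add(18, Add(19, Add(-4, 4)))), -25), Add(Mul(-5, -2), -1)) = Add(Mul(Mul(-22, Add(18, Add(19, 0))), -25), Add(10, -1)) = Add(Mul(Mul(-22, Add(18, 19)), -25), 9) = Add(Mul(Mul(-22, 37), -25), 9) = Add(Mul(-814, -25), 9) = Add(20350, 9) = 20359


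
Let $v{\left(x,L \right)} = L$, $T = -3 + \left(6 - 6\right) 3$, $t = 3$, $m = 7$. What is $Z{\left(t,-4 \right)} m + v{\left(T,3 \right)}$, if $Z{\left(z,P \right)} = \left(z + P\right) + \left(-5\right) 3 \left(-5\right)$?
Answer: $521$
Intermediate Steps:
$T = -3$ ($T = -3 + \left(6 - 6\right) 3 = -3 + 0 \cdot 3 = -3 + 0 = -3$)
$Z{\left(z,P \right)} = 75 + P + z$ ($Z{\left(z,P \right)} = \left(P + z\right) - -75 = \left(P + z\right) + 75 = 75 + P + z$)
$Z{\left(t,-4 \right)} m + v{\left(T,3 \right)} = \left(75 - 4 + 3\right) 7 + 3 = 74 \cdot 7 + 3 = 518 + 3 = 521$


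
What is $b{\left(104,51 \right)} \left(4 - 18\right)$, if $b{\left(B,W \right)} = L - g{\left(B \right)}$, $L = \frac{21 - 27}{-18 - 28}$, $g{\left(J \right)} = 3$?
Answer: $\frac{924}{23} \approx 40.174$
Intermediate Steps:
$L = \frac{3}{23}$ ($L = \frac{21 - 27}{-46} = \left(21 - 27\right) \left(- \frac{1}{46}\right) = \left(-6\right) \left(- \frac{1}{46}\right) = \frac{3}{23} \approx 0.13043$)
$b{\left(B,W \right)} = - \frac{66}{23}$ ($b{\left(B,W \right)} = \frac{3}{23} - 3 = - \frac{66}{23}$)
$b{\left(104,51 \right)} \left(4 - 18\right) = - \frac{66 \left(4 - 18\right)}{23} = \left(- \frac{66}{23}\right) \left(-14\right) = \frac{924}{23}$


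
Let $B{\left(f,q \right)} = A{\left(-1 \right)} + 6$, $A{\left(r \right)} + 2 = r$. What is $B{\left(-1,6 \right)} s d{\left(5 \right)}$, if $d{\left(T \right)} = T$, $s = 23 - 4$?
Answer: $285$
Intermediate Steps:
$s = 19$
$A{\left(r \right)} = -2 + r$
$B{\left(f,q \right)} = 3$ ($B{\left(f,q \right)} = \left(-2 - 1\right) + 6 = -3 + 6 = 3$)
$B{\left(-1,6 \right)} s d{\left(5 \right)} = 3 \cdot 19 \cdot 5 = 57 \cdot 5 = 285$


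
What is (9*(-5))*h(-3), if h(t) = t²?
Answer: -405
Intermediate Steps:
(9*(-5))*h(-3) = (9*(-5))*(-3)² = -45*9 = -405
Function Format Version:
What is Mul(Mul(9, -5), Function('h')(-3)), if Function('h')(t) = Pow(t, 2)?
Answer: -405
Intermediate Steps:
Mul(Mul(9, -5), Function('h')(-3)) = Mul(Mul(9, -5), Pow(-3, 2)) = Mul(-45, 9) = -405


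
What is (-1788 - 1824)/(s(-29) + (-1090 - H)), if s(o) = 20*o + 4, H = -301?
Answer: 172/65 ≈ 2.6462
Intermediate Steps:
s(o) = 4 + 20*o
(-1788 - 1824)/(s(-29) + (-1090 - H)) = (-1788 - 1824)/((4 + 20*(-29)) + (-1090 - 1*(-301))) = -3612/((4 - 580) + (-1090 + 301)) = -3612/(-576 - 789) = -3612/(-1365) = -3612*(-1/1365) = 172/65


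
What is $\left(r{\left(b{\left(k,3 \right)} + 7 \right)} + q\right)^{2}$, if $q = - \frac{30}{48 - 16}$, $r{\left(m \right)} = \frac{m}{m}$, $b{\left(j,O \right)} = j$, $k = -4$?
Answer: $\frac{1}{256} \approx 0.0039063$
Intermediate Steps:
$r{\left(m \right)} = 1$
$q = - \frac{15}{16}$ ($q = - \frac{30}{32} = \left(-30\right) \frac{1}{32} = - \frac{15}{16} \approx -0.9375$)
$\left(r{\left(b{\left(k,3 \right)} + 7 \right)} + q\right)^{2} = \left(1 - \frac{15}{16}\right)^{2} = \left(\frac{1}{16}\right)^{2} = \frac{1}{256}$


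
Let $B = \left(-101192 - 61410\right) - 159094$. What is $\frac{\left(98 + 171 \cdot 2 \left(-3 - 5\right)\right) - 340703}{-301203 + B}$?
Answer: $\frac{38149}{69211} \approx 0.5512$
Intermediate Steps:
$B = -321696$ ($B = -162602 - 159094 = -321696$)
$\frac{\left(98 + 171 \cdot 2 \left(-3 - 5\right)\right) - 340703}{-301203 + B} = \frac{\left(98 + 171 \cdot 2 \left(-3 - 5\right)\right) - 340703}{-301203 - 321696} = \frac{\left(98 + 171 \cdot 2 \left(-8\right)\right) - 340703}{-622899} = \left(\left(98 + 171 \left(-16\right)\right) - 340703\right) \left(- \frac{1}{622899}\right) = \left(\left(98 - 2736\right) - 340703\right) \left(- \frac{1}{622899}\right) = \left(-2638 - 340703\right) \left(- \frac{1}{622899}\right) = \left(-343341\right) \left(- \frac{1}{622899}\right) = \frac{38149}{69211}$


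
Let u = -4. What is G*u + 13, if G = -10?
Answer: 53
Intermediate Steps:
G*u + 13 = -10*(-4) + 13 = 40 + 13 = 53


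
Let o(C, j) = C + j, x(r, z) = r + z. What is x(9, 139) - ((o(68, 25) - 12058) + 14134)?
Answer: -2021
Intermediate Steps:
x(9, 139) - ((o(68, 25) - 12058) + 14134) = (9 + 139) - (((68 + 25) - 12058) + 14134) = 148 - ((93 - 12058) + 14134) = 148 - (-11965 + 14134) = 148 - 1*2169 = 148 - 2169 = -2021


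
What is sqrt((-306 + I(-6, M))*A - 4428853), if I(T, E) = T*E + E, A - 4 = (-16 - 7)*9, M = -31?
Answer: 10*I*sqrt(43982) ≈ 2097.2*I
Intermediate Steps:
A = -203 (A = 4 + (-16 - 7)*9 = 4 - 23*9 = 4 - 207 = -203)
I(T, E) = E + E*T (I(T, E) = E*T + E = E + E*T)
sqrt((-306 + I(-6, M))*A - 4428853) = sqrt((-306 - 31*(1 - 6))*(-203) - 4428853) = sqrt((-306 - 31*(-5))*(-203) - 4428853) = sqrt((-306 + 155)*(-203) - 4428853) = sqrt(-151*(-203) - 4428853) = sqrt(30653 - 4428853) = sqrt(-4398200) = 10*I*sqrt(43982)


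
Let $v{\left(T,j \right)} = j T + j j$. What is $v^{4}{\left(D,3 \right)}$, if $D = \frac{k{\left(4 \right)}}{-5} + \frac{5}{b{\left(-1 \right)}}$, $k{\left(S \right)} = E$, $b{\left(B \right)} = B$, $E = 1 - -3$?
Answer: $\frac{3111696}{625} \approx 4978.7$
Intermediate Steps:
$E = 4$ ($E = 1 + 3 = 4$)
$k{\left(S \right)} = 4$
$D = - \frac{29}{5}$ ($D = \frac{4}{-5} + \frac{5}{-1} = 4 \left(- \frac{1}{5}\right) + 5 \left(-1\right) = - \frac{4}{5} - 5 = - \frac{29}{5} \approx -5.8$)
$v{\left(T,j \right)} = j^{2} + T j$ ($v{\left(T,j \right)} = T j + j^{2} = j^{2} + T j$)
$v^{4}{\left(D,3 \right)} = \left(3 \left(- \frac{29}{5} + 3\right)\right)^{4} = \left(3 \left(- \frac{14}{5}\right)\right)^{4} = \left(- \frac{42}{5}\right)^{4} = \frac{3111696}{625}$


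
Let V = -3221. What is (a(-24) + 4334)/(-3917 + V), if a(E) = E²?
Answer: -2455/3569 ≈ -0.68787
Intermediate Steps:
(a(-24) + 4334)/(-3917 + V) = ((-24)² + 4334)/(-3917 - 3221) = (576 + 4334)/(-7138) = 4910*(-1/7138) = -2455/3569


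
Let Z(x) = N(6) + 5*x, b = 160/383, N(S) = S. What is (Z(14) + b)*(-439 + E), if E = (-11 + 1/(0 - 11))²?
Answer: -1119061980/46343 ≈ -24147.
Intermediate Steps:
b = 160/383 (b = 160*(1/383) = 160/383 ≈ 0.41775)
E = 14884/121 (E = (-11 + 1/(-11))² = (-11 - 1/11)² = (-122/11)² = 14884/121 ≈ 123.01)
Z(x) = 6 + 5*x
(Z(14) + b)*(-439 + E) = ((6 + 5*14) + 160/383)*(-439 + 14884/121) = ((6 + 70) + 160/383)*(-38235/121) = (76 + 160/383)*(-38235/121) = (29268/383)*(-38235/121) = -1119061980/46343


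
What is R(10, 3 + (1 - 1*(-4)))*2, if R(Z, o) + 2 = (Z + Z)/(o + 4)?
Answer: -2/3 ≈ -0.66667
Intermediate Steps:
R(Z, o) = -2 + 2*Z/(4 + o) (R(Z, o) = -2 + (Z + Z)/(o + 4) = -2 + (2*Z)/(4 + o) = -2 + 2*Z/(4 + o))
R(10, 3 + (1 - 1*(-4)))*2 = (2*(-4 + 10 - (3 + (1 - 1*(-4))))/(4 + (3 + (1 - 1*(-4)))))*2 = (2*(-4 + 10 - (3 + (1 + 4)))/(4 + (3 + (1 + 4))))*2 = (2*(-4 + 10 - (3 + 5))/(4 + (3 + 5)))*2 = (2*(-4 + 10 - 1*8)/(4 + 8))*2 = (2*(-4 + 10 - 8)/12)*2 = (2*(1/12)*(-2))*2 = -1/3*2 = -2/3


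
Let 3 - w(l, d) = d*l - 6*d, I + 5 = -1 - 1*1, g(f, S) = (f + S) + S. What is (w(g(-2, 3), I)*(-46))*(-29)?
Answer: -14674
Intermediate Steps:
g(f, S) = f + 2*S (g(f, S) = (S + f) + S = f + 2*S)
I = -7 (I = -5 + (-1 - 1*1) = -5 + (-1 - 1) = -5 - 2 = -7)
w(l, d) = 3 + 6*d - d*l (w(l, d) = 3 - (d*l - 6*d) = 3 - (-6*d + d*l) = 3 + (6*d - d*l) = 3 + 6*d - d*l)
(w(g(-2, 3), I)*(-46))*(-29) = ((3 + 6*(-7) - 1*(-7)*(-2 + 2*3))*(-46))*(-29) = ((3 - 42 - 1*(-7)*(-2 + 6))*(-46))*(-29) = ((3 - 42 - 1*(-7)*4)*(-46))*(-29) = ((3 - 42 + 28)*(-46))*(-29) = -11*(-46)*(-29) = 506*(-29) = -14674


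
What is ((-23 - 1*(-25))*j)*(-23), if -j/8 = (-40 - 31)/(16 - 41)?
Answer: 26128/25 ≈ 1045.1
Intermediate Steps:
j = -568/25 (j = -8*(-40 - 31)/(16 - 41) = -(-568)/(-25) = -(-568)*(-1)/25 = -8*71/25 = -568/25 ≈ -22.720)
((-23 - 1*(-25))*j)*(-23) = ((-23 - 1*(-25))*(-568/25))*(-23) = ((-23 + 25)*(-568/25))*(-23) = (2*(-568/25))*(-23) = -1136/25*(-23) = 26128/25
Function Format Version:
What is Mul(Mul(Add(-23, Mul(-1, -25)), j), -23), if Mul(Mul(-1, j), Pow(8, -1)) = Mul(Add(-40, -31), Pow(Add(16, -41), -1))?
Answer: Rational(26128, 25) ≈ 1045.1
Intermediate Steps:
j = Rational(-568, 25) (j = Mul(-8, Mul(Add(-40, -31), Pow(Add(16, -41), -1))) = Mul(-8, Mul(-71, Pow(-25, -1))) = Mul(-8, Mul(-71, Rational(-1, 25))) = Mul(-8, Rational(71, 25)) = Rational(-568, 25) ≈ -22.720)
Mul(Mul(Add(-23, Mul(-1, -25)), j), -23) = Mul(Mul(Add(-23, Mul(-1, -25)), Rational(-568, 25)), -23) = Mul(Mul(Add(-23, 25), Rational(-568, 25)), -23) = Mul(Mul(2, Rational(-568, 25)), -23) = Mul(Rational(-1136, 25), -23) = Rational(26128, 25)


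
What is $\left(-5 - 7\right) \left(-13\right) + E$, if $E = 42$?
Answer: $198$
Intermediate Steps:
$\left(-5 - 7\right) \left(-13\right) + E = \left(-5 - 7\right) \left(-13\right) + 42 = \left(-12\right) \left(-13\right) + 42 = 156 + 42 = 198$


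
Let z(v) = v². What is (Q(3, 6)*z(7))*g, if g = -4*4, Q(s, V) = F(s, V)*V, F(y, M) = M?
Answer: -28224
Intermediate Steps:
Q(s, V) = V² (Q(s, V) = V*V = V²)
g = -16
(Q(3, 6)*z(7))*g = (6²*7²)*(-16) = (36*49)*(-16) = 1764*(-16) = -28224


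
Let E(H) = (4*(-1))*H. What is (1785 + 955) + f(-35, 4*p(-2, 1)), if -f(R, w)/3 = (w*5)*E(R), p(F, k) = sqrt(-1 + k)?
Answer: 2740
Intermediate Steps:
E(H) = -4*H
f(R, w) = 60*R*w (f(R, w) = -3*w*5*(-4*R) = -3*5*w*(-4*R) = -(-60)*R*w = 60*R*w)
(1785 + 955) + f(-35, 4*p(-2, 1)) = (1785 + 955) + 60*(-35)*(4*sqrt(-1 + 1)) = 2740 + 60*(-35)*(4*sqrt(0)) = 2740 + 60*(-35)*(4*0) = 2740 + 60*(-35)*0 = 2740 + 0 = 2740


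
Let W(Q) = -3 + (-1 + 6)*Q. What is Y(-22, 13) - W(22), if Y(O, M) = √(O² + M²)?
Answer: -107 + √653 ≈ -81.446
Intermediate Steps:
W(Q) = -3 + 5*Q
Y(O, M) = √(M² + O²)
Y(-22, 13) - W(22) = √(13² + (-22)²) - (-3 + 5*22) = √(169 + 484) - (-3 + 110) = √653 - 1*107 = √653 - 107 = -107 + √653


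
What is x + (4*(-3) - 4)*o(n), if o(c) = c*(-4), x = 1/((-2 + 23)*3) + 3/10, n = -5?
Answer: -201401/630 ≈ -319.68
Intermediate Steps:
x = 199/630 (x = (⅓)/21 + 3*(⅒) = (1/21)*(⅓) + 3/10 = 1/63 + 3/10 = 199/630 ≈ 0.31587)
o(c) = -4*c
x + (4*(-3) - 4)*o(n) = 199/630 + (4*(-3) - 4)*(-4*(-5)) = 199/630 + (-12 - 4)*20 = 199/630 - 16*20 = 199/630 - 320 = -201401/630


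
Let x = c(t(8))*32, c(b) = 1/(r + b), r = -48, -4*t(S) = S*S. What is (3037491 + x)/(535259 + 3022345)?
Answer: 6074981/7115208 ≈ 0.85380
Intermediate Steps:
t(S) = -S²/4 (t(S) = -S*S/4 = -S²/4)
c(b) = 1/(-48 + b)
x = -½ (x = 32/(-48 - ¼*8²) = 32/(-48 - ¼*64) = 32/(-48 - 16) = 32/(-64) = -1/64*32 = -½ ≈ -0.50000)
(3037491 + x)/(535259 + 3022345) = (3037491 - ½)/(535259 + 3022345) = (6074981/2)/3557604 = (6074981/2)*(1/3557604) = 6074981/7115208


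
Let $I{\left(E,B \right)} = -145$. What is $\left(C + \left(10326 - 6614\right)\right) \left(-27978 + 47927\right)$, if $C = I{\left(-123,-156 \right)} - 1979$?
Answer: $31679012$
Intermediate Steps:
$C = -2124$ ($C = -145 - 1979 = -2124$)
$\left(C + \left(10326 - 6614\right)\right) \left(-27978 + 47927\right) = \left(-2124 + \left(10326 - 6614\right)\right) \left(-27978 + 47927\right) = \left(-2124 + \left(10326 - 6614\right)\right) 19949 = \left(-2124 + 3712\right) 19949 = 1588 \cdot 19949 = 31679012$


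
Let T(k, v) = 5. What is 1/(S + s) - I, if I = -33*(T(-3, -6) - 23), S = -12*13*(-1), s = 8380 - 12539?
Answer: -2377783/4003 ≈ -594.00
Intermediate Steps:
s = -4159
S = 156 (S = -156*(-1) = 156)
I = 594 (I = -33*(5 - 23) = -33*(-18) = 594)
1/(S + s) - I = 1/(156 - 4159) - 1*594 = 1/(-4003) - 594 = -1/4003 - 594 = -2377783/4003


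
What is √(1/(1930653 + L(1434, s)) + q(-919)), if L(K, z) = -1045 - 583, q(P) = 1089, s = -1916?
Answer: √162092747426386/385805 ≈ 33.000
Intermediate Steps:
L(K, z) = -1628
√(1/(1930653 + L(1434, s)) + q(-919)) = √(1/(1930653 - 1628) + 1089) = √(1/1929025 + 1089) = √(2100708226/1929025) = √162092747426386/385805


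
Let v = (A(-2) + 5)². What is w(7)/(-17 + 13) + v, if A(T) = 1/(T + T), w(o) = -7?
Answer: 389/16 ≈ 24.313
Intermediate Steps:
A(T) = 1/(2*T)
v = 361/16 (v = ((½)/(-2) + 5)² = ((½)*(-½) + 5)² = (-¼ + 5)² = (19/4)² = 361/16 ≈ 22.563)
w(7)/(-17 + 13) + v = -7/(-17 + 13) + 361/16 = -7/(-4) + 361/16 = -7*(-¼) + 361/16 = 7/4 + 361/16 = 389/16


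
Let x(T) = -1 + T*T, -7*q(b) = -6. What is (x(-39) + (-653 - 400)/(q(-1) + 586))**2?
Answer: 230162941009/99856 ≈ 2.3049e+6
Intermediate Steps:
q(b) = 6/7 (q(b) = -1/7*(-6) = 6/7)
x(T) = -1 + T**2
(x(-39) + (-653 - 400)/(q(-1) + 586))**2 = ((-1 + (-39)**2) + (-653 - 400)/(6/7 + 586))**2 = ((-1 + 1521) - 1053/4108/7)**2 = (1520 - 1053*7/4108)**2 = (1520 - 567/316)**2 = (479753/316)**2 = 230162941009/99856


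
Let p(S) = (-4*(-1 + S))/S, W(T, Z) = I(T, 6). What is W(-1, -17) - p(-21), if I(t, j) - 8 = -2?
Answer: 214/21 ≈ 10.190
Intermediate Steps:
I(t, j) = 6 (I(t, j) = 8 - 2 = 6)
W(T, Z) = 6
p(S) = (4 - 4*S)/S
W(-1, -17) - p(-21) = 6 - (-4 + 4/(-21)) = 6 - (-4 + 4*(-1/21)) = 6 - (-4 - 4/21) = 6 - 1*(-88/21) = 6 + 88/21 = 214/21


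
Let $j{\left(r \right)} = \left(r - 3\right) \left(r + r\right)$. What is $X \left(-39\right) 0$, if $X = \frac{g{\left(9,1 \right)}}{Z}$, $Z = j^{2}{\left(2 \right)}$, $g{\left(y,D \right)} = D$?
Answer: $0$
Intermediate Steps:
$j{\left(r \right)} = 2 r \left(-3 + r\right)$ ($j{\left(r \right)} = \left(-3 + r\right) 2 r = 2 r \left(-3 + r\right)$)
$Z = 16$ ($Z = \left(2 \cdot 2 \left(-3 + 2\right)\right)^{2} = \left(2 \cdot 2 \left(-1\right)\right)^{2} = \left(-4\right)^{2} = 16$)
$X = \frac{1}{16}$ ($X = 1 \cdot \frac{1}{16} = \frac{1}{16} \approx 0.0625$)
$X \left(-39\right) 0 = \frac{1}{16} \left(-39\right) 0 = \left(- \frac{39}{16}\right) 0 = 0$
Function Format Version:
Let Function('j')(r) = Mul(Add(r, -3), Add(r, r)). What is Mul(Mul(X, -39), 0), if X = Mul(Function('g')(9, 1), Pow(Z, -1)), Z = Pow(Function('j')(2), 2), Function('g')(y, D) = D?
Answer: 0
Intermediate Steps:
Function('j')(r) = Mul(2, r, Add(-3, r)) (Function('j')(r) = Mul(Add(-3, r), Mul(2, r)) = Mul(2, r, Add(-3, r)))
Z = 16 (Z = Pow(Mul(2, 2, Add(-3, 2)), 2) = Pow(Mul(2, 2, -1), 2) = Pow(-4, 2) = 16)
X = Rational(1, 16) (X = Mul(1, Pow(16, -1)) = Mul(1, Rational(1, 16)) = Rational(1, 16) ≈ 0.062500)
Mul(Mul(X, -39), 0) = Mul(Mul(Rational(1, 16), -39), 0) = Mul(Rational(-39, 16), 0) = 0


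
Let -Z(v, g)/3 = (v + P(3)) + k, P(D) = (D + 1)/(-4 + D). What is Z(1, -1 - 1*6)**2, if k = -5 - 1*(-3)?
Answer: 225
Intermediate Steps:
k = -2 (k = -5 + 3 = -2)
P(D) = (1 + D)/(-4 + D)
Z(v, g) = 18 - 3*v (Z(v, g) = -3*((v + (1 + 3)/(-4 + 3)) - 2) = -3*((v + 4/(-1)) - 2) = -3*((v - 1*4) - 2) = -3*((v - 4) - 2) = -3*((-4 + v) - 2) = -3*(-6 + v) = 18 - 3*v)
Z(1, -1 - 1*6)**2 = (18 - 3*1)**2 = (18 - 3)**2 = 15**2 = 225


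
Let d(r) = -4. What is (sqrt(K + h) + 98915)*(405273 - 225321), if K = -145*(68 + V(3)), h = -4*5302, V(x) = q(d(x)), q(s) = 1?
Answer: 17799952080 + 8817648*I*sqrt(13) ≈ 1.78e+10 + 3.1792e+7*I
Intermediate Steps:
V(x) = 1
h = -21208
K = -10005 (K = -145*(68 + 1) = -145*69 = -10005)
(sqrt(K + h) + 98915)*(405273 - 225321) = (sqrt(-10005 - 21208) + 98915)*(405273 - 225321) = (sqrt(-31213) + 98915)*179952 = (49*I*sqrt(13) + 98915)*179952 = (98915 + 49*I*sqrt(13))*179952 = 17799952080 + 8817648*I*sqrt(13)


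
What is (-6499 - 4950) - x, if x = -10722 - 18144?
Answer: 17417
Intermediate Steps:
x = -28866
(-6499 - 4950) - x = (-6499 - 4950) - 1*(-28866) = -11449 + 28866 = 17417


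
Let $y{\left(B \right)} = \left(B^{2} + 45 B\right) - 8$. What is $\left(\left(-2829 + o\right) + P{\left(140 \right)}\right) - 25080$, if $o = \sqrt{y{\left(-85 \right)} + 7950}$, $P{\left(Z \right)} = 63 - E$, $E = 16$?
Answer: $-27862 + \sqrt{11342} \approx -27756.0$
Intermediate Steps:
$P{\left(Z \right)} = 47$ ($P{\left(Z \right)} = 63 - 16 = 47$)
$y{\left(B \right)} = -8 + B^{2} + 45 B$
$o = \sqrt{11342}$ ($o = \sqrt{\left(-8 + \left(-85\right)^{2} + 45 \left(-85\right)\right) + 7950} = \sqrt{\left(-8 + 7225 - 3825\right) + 7950} = \sqrt{3392 + 7950} = \sqrt{11342} \approx 106.5$)
$\left(\left(-2829 + o\right) + P{\left(140 \right)}\right) - 25080 = \left(\left(-2829 + \sqrt{11342}\right) + 47\right) - 25080 = \left(-2782 + \sqrt{11342}\right) - 25080 = -27862 + \sqrt{11342}$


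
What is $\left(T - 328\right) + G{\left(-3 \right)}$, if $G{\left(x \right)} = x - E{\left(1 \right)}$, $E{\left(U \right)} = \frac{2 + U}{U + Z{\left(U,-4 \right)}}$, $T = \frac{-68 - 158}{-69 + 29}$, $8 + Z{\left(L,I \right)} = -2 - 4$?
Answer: $- \frac{84531}{260} \approx -325.12$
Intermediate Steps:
$Z{\left(L,I \right)} = -14$ ($Z{\left(L,I \right)} = -8 - 6 = -14$)
$T = \frac{113}{20}$ ($T = - \frac{226}{-40} = \left(-226\right) \left(- \frac{1}{40}\right) = \frac{113}{20} \approx 5.65$)
$E{\left(U \right)} = \frac{2 + U}{-14 + U}$ ($E{\left(U \right)} = \frac{2 + U}{U - 14} = \frac{2 + U}{-14 + U}$)
$G{\left(x \right)} = \frac{3}{13} + x$ ($G{\left(x \right)} = x - \frac{2 + 1}{-14 + 1} = x - \frac{1}{-13} \cdot 3 = x - \left(- \frac{1}{13}\right) 3 = x - - \frac{3}{13} = x + \frac{3}{13} = \frac{3}{13} + x$)
$\left(T - 328\right) + G{\left(-3 \right)} = \left(\frac{113}{20} - 328\right) + \left(\frac{3}{13} - 3\right) = - \frac{6447}{20} - \frac{36}{13} = - \frac{84531}{260}$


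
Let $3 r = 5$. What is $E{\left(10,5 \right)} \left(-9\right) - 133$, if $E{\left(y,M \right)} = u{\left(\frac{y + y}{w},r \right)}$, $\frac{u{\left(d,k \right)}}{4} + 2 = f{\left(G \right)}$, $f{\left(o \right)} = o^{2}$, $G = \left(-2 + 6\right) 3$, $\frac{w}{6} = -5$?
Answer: $-5245$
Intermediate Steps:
$w = -30$ ($w = 6 \left(-5\right) = -30$)
$G = 12$ ($G = 4 \cdot 3 = 12$)
$r = \frac{5}{3}$ ($r = \frac{1}{3} \cdot 5 = \frac{5}{3} \approx 1.6667$)
$u{\left(d,k \right)} = 568$ ($u{\left(d,k \right)} = -8 + 4 \cdot 12^{2} = -8 + 4 \cdot 144 = -8 + 576 = 568$)
$E{\left(y,M \right)} = 568$
$E{\left(10,5 \right)} \left(-9\right) - 133 = 568 \left(-9\right) - 133 = -5112 - 133 = -5245$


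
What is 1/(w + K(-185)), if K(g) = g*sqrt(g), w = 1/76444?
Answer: 76444/37000022899226001 + 1081081750160*I*sqrt(185)/37000022899226001 ≈ 2.0661e-12 + 0.00039741*I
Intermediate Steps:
w = 1/76444 ≈ 1.3081e-5
K(g) = g**(3/2)
1/(w + K(-185)) = 1/(1/76444 + (-185)**(3/2)) = 1/(1/76444 - 185*I*sqrt(185))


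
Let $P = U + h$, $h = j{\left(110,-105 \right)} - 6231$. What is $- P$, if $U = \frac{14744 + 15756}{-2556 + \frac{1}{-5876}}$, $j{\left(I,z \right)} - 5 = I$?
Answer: $\frac{92035770612}{15019057} \approx 6127.9$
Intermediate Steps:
$j{\left(I,z \right)} = 5 + I$
$U = - \frac{179218000}{15019057}$ ($U = \frac{30500}{-2556 - \frac{1}{5876}} = \frac{30500}{- \frac{15019057}{5876}} = 30500 \left(- \frac{5876}{15019057}\right) = - \frac{179218000}{15019057} \approx -11.933$)
$h = -6116$ ($h = \left(5 + 110\right) - 6231 = 115 - 6231 = -6116$)
$P = - \frac{92035770612}{15019057}$ ($P = - \frac{179218000}{15019057} - 6116 = - \frac{92035770612}{15019057} \approx -6127.9$)
$- P = \left(-1\right) \left(- \frac{92035770612}{15019057}\right) = \frac{92035770612}{15019057}$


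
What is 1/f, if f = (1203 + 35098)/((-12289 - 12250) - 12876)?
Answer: -37415/36301 ≈ -1.0307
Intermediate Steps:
f = -36301/37415 (f = 36301/(-24539 - 12876) = 36301/(-37415) = 36301*(-1/37415) = -36301/37415 ≈ -0.97023)
1/f = 1/(-36301/37415) = -37415/36301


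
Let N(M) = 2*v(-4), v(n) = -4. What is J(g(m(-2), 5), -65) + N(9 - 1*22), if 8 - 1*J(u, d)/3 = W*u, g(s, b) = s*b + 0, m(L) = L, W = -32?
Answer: -944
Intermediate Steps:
g(s, b) = b*s (g(s, b) = b*s + 0 = b*s)
J(u, d) = 24 + 96*u (J(u, d) = 24 - (-96)*u = 24 + 96*u)
N(M) = -8 (N(M) = 2*(-4) = -8)
J(g(m(-2), 5), -65) + N(9 - 1*22) = (24 + 96*(5*(-2))) - 8 = (24 + 96*(-10)) - 8 = (24 - 960) - 8 = -936 - 8 = -944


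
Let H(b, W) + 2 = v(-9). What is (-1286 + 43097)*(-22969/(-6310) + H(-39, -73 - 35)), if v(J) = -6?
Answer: -1150262421/6310 ≈ -1.8229e+5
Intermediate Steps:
H(b, W) = -8 (H(b, W) = -2 - 6 = -8)
(-1286 + 43097)*(-22969/(-6310) + H(-39, -73 - 35)) = (-1286 + 43097)*(-22969/(-6310) - 8) = 41811*(-22969*(-1/6310) - 8) = 41811*(22969/6310 - 8) = 41811*(-27511/6310) = -1150262421/6310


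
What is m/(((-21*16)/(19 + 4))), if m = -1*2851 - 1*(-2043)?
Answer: 2323/42 ≈ 55.310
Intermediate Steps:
m = -808 (m = -2851 + 2043 = -808)
m/(((-21*16)/(19 + 4))) = -808/((-21*16)/(19 + 4)) = -808/((-336/23)) = -808/((-336*1/23)) = -808/(-336/23) = -808*(-23/336) = 2323/42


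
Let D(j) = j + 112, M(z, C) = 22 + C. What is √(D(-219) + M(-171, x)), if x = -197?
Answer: I*√282 ≈ 16.793*I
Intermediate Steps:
D(j) = 112 + j
√(D(-219) + M(-171, x)) = √((112 - 219) + (22 - 197)) = √(-107 - 175) = √(-282) = I*√282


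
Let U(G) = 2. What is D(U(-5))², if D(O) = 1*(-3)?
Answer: 9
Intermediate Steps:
D(O) = -3
D(U(-5))² = (-3)² = 9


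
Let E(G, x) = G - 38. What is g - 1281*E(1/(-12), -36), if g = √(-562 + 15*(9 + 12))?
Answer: 195139/4 + I*√247 ≈ 48785.0 + 15.716*I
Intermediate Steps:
E(G, x) = -38 + G
g = I*√247 (g = √(-562 + 15*21) = √(-562 + 315) = √(-247) = I*√247 ≈ 15.716*I)
g - 1281*E(1/(-12), -36) = I*√247 - 1281*(-38 + 1/(-12)) = I*√247 - 1281*(-38 - 1/12) = I*√247 - 1281*(-457/12) = I*√247 + 195139/4 = 195139/4 + I*√247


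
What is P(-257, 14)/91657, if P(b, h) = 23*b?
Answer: -5911/91657 ≈ -0.064490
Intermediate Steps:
P(-257, 14)/91657 = (23*(-257))/91657 = -5911*1/91657 = -5911/91657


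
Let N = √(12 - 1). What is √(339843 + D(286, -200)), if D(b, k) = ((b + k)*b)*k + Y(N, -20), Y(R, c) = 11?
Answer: I*√4579346 ≈ 2139.9*I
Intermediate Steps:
N = √11 ≈ 3.3166
D(b, k) = 11 + b*k*(b + k) (D(b, k) = ((b + k)*b)*k + 11 = (b*(b + k))*k + 11 = b*k*(b + k) + 11 = 11 + b*k*(b + k))
√(339843 + D(286, -200)) = √(339843 + (11 + 286*(-200)² - 200*286²)) = √(339843 + (11 + 286*40000 - 200*81796)) = √(339843 + (11 + 11440000 - 16359200)) = √(339843 - 4919189) = √(-4579346) = I*√4579346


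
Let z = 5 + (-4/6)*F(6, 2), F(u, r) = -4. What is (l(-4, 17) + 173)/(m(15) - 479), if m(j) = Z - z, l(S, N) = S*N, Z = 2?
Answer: -315/1454 ≈ -0.21664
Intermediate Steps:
z = 23/3 (z = 5 - 4/6*(-4) = 5 - 4*⅙*(-4) = 5 - ⅔*(-4) = 5 + 8/3 = 23/3 ≈ 7.6667)
l(S, N) = N*S
m(j) = -17/3 (m(j) = 2 - 1*23/3 = 2 - 23/3 = -17/3)
(l(-4, 17) + 173)/(m(15) - 479) = (17*(-4) + 173)/(-17/3 - 479) = (-68 + 173)/(-1454/3) = 105*(-3/1454) = -315/1454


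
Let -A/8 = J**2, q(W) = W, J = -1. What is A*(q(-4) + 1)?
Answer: 24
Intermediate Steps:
A = -8 (A = -8*(-1)**2 = -8*1 = -8)
A*(q(-4) + 1) = -8*(-4 + 1) = -8*(-3) = 24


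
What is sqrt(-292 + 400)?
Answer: 6*sqrt(3) ≈ 10.392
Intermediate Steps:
sqrt(-292 + 400) = sqrt(108) = 6*sqrt(3)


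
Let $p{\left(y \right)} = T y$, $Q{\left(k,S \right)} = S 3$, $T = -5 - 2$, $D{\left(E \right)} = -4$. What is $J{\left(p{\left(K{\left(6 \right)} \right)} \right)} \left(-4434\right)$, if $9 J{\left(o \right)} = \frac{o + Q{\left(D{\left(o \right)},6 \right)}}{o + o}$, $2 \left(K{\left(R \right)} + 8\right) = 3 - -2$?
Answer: $- \frac{83507}{231} \approx -361.5$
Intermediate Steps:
$T = -7$
$K{\left(R \right)} = - \frac{11}{2}$ ($K{\left(R \right)} = -8 + \frac{3 - -2}{2} = -8 + \frac{3 + 2}{2} = -8 + \frac{1}{2} \cdot 5 = -8 + \frac{5}{2} = - \frac{11}{2}$)
$Q{\left(k,S \right)} = 3 S$
$p{\left(y \right)} = - 7 y$
$J{\left(o \right)} = \frac{18 + o}{18 o}$ ($J{\left(o \right)} = \frac{\left(o + 3 \cdot 6\right) \frac{1}{o + o}}{9} = \frac{\left(o + 18\right) \frac{1}{2 o}}{9} = \frac{\left(18 + o\right) \frac{1}{2 o}}{9} = \frac{\frac{1}{2} \frac{1}{o} \left(18 + o\right)}{9} = \frac{18 + o}{18 o}$)
$J{\left(p{\left(K{\left(6 \right)} \right)} \right)} \left(-4434\right) = \frac{18 - - \frac{77}{2}}{18 \left(\left(-7\right) \left(- \frac{11}{2}\right)\right)} \left(-4434\right) = \frac{18 + \frac{77}{2}}{18 \cdot \frac{77}{2}} \left(-4434\right) = \frac{1}{18} \cdot \frac{2}{77} \cdot \frac{113}{2} \left(-4434\right) = \frac{113}{1386} \left(-4434\right) = - \frac{83507}{231}$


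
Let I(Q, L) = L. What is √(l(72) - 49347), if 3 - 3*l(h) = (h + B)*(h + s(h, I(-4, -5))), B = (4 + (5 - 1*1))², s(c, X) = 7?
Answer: I*√476346/3 ≈ 230.06*I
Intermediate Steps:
B = 64 (B = (4 + (5 - 1))² = (4 + 4)² = 8² = 64)
l(h) = 1 - (7 + h)*(64 + h)/3 (l(h) = 1 - (h + 64)*(h + 7)/3 = 1 - (64 + h)*(7 + h)/3 = 1 - (7 + h)*(64 + h)/3)
√(l(72) - 49347) = √((-445/3 - 71/3*72 - ⅓*72²) - 49347) = √((-445/3 - 1704 - ⅓*5184) - 49347) = √((-445/3 - 1704 - 1728) - 49347) = √(-10741/3 - 49347) = √(-158782/3) = I*√476346/3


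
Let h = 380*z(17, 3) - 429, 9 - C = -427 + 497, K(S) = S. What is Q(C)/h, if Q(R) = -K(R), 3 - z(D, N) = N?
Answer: -61/429 ≈ -0.14219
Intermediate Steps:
z(D, N) = 3 - N
C = -61 (C = 9 - (-427 + 497) = 9 - 1*70 = 9 - 70 = -61)
Q(R) = -R
h = -429 (h = 380*(3 - 1*3) - 429 = 380*(3 - 3) - 429 = 380*0 - 429 = 0 - 429 = -429)
Q(C)/h = -1*(-61)/(-429) = 61*(-1/429) = -61/429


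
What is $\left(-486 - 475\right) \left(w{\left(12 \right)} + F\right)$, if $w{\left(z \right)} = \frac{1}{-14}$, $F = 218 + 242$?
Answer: $- \frac{6187879}{14} \approx -4.4199 \cdot 10^{5}$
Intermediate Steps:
$F = 460$
$w{\left(z \right)} = - \frac{1}{14}$
$\left(-486 - 475\right) \left(w{\left(12 \right)} + F\right) = \left(-486 - 475\right) \left(- \frac{1}{14} + 460\right) = \left(-961\right) \frac{6439}{14} = - \frac{6187879}{14}$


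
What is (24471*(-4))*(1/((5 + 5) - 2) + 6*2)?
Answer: -2373687/2 ≈ -1.1868e+6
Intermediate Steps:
(24471*(-4))*(1/((5 + 5) - 2) + 6*2) = -97884*(1/(10 - 2) + 12) = -97884*(1/8 + 12) = -97884*97/8 = -2373687/2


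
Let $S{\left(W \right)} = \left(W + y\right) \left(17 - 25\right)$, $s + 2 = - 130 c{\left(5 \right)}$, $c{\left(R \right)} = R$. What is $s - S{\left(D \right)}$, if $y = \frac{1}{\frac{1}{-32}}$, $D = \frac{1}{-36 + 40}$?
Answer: $-906$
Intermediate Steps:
$D = \frac{1}{4} \approx 0.25$
$y = -32$ ($y = \frac{1}{- \frac{1}{32}} = -32$)
$s = -652$ ($s = -2 - 650 = -652$)
$S{\left(W \right)} = 256 - 8 W$ ($S{\left(W \right)} = \left(W - 32\right) \left(17 - 25\right) = \left(-32 + W\right) \left(-8\right) = 256 - 8 W$)
$s - S{\left(D \right)} = -652 - \left(256 - 2\right) = -652 - 254 = -906$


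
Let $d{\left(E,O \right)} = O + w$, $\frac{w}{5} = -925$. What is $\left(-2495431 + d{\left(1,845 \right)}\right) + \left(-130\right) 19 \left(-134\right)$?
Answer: $-2168231$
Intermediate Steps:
$w = -4625$ ($w = 5 \left(-925\right) = -4625$)
$d{\left(E,O \right)} = -4625 + O$ ($d{\left(E,O \right)} = O - 4625 = -4625 + O$)
$\left(-2495431 + d{\left(1,845 \right)}\right) + \left(-130\right) 19 \left(-134\right) = \left(-2495431 + \left(-4625 + 845\right)\right) + \left(-130\right) 19 \left(-134\right) = \left(-2495431 - 3780\right) - -330980 = -2499211 + 330980 = -2168231$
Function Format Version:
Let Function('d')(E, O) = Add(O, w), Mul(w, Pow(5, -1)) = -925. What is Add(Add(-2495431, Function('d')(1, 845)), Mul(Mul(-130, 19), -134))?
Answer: -2168231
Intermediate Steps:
w = -4625 (w = Mul(5, -925) = -4625)
Function('d')(E, O) = Add(-4625, O) (Function('d')(E, O) = Add(O, -4625) = Add(-4625, O))
Add(Add(-2495431, Function('d')(1, 845)), Mul(Mul(-130, 19), -134)) = Add(Add(-2495431, Add(-4625, 845)), Mul(Mul(-130, 19), -134)) = Add(Add(-2495431, -3780), Mul(-2470, -134)) = Add(-2499211, 330980) = -2168231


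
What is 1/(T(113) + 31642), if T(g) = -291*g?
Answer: -1/1241 ≈ -0.00080580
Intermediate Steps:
1/(T(113) + 31642) = 1/(-291*113 + 31642) = 1/(-32883 + 31642) = 1/(-1241) = -1/1241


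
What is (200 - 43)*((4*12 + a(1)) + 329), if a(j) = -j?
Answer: 59032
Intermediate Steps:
(200 - 43)*((4*12 + a(1)) + 329) = (200 - 43)*((4*12 - 1*1) + 329) = 157*((48 - 1) + 329) = 157*(47 + 329) = 157*376 = 59032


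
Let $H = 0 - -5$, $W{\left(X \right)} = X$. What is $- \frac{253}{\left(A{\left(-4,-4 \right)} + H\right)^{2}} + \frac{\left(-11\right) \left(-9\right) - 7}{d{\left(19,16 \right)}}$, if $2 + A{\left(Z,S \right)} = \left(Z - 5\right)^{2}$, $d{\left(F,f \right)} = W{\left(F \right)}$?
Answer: $\frac{644345}{134064} \approx 4.8063$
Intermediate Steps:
$d{\left(F,f \right)} = F$
$A{\left(Z,S \right)} = -2 + \left(-5 + Z\right)^{2}$ ($A{\left(Z,S \right)} = -2 + \left(Z - 5\right)^{2} = -2 + \left(-5 + Z\right)^{2}$)
$H = 5$ ($H = 0 + 5 = 5$)
$- \frac{253}{\left(A{\left(-4,-4 \right)} + H\right)^{2}} + \frac{\left(-11\right) \left(-9\right) - 7}{d{\left(19,16 \right)}} = - \frac{253}{\left(\left(-2 + \left(-5 - 4\right)^{2}\right) + 5\right)^{2}} + \frac{\left(-11\right) \left(-9\right) - 7}{19} = - \frac{253}{\left(\left(-2 + \left(-9\right)^{2}\right) + 5\right)^{2}} + \left(99 - 7\right) \frac{1}{19} = - \frac{253}{\left(\left(-2 + 81\right) + 5\right)^{2}} + 92 \cdot \frac{1}{19} = - \frac{253}{\left(79 + 5\right)^{2}} + \frac{92}{19} = - \frac{253}{84^{2}} + \frac{92}{19} = - \frac{253}{7056} + \frac{92}{19} = \frac{644345}{134064}$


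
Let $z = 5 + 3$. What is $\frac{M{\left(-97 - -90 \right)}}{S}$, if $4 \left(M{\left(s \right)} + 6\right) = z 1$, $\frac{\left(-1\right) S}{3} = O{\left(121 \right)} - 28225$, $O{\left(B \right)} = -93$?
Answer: $- \frac{2}{42477} \approx -4.7084 \cdot 10^{-5}$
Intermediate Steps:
$z = 8$
$S = 84954$ ($S = - 3 \left(-93 - 28225\right) = \left(-3\right) \left(-28318\right) = 84954$)
$M{\left(s \right)} = -4$ ($M{\left(s \right)} = -6 + \frac{8 \cdot 1}{4} = -6 + \frac{1}{4} \cdot 8 = -6 + 2 = -4$)
$\frac{M{\left(-97 - -90 \right)}}{S} = - \frac{4}{84954} = \left(-4\right) \frac{1}{84954} = - \frac{2}{42477}$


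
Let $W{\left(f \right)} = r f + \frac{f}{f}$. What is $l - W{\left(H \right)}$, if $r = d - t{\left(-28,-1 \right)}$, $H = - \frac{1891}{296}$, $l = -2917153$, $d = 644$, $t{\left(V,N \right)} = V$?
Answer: $- \frac{107775854}{37} \approx -2.9129 \cdot 10^{6}$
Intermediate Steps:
$H = - \frac{1891}{296}$ ($H = \left(-1891\right) \frac{1}{296} = - \frac{1891}{296} \approx -6.3885$)
$r = 672$ ($r = 644 - -28 = 644 + 28 = 672$)
$W{\left(f \right)} = 1 + 672 f$ ($W{\left(f \right)} = 672 f + \frac{f}{f} = 672 f + 1 = 1 + 672 f$)
$l - W{\left(H \right)} = -2917153 - \left(1 + 672 \left(- \frac{1891}{296}\right)\right) = -2917153 - \left(1 - \frac{158844}{37}\right) = -2917153 - - \frac{158807}{37} = -2917153 + \frac{158807}{37} = - \frac{107775854}{37}$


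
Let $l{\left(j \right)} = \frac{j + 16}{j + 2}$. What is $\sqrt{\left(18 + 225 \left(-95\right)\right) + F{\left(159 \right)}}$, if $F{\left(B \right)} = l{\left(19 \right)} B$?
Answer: $2 i \sqrt{5273} \approx 145.23 i$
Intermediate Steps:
$l{\left(j \right)} = \frac{16 + j}{2 + j}$
$F{\left(B \right)} = \frac{5 B}{3}$ ($F{\left(B \right)} = \frac{16 + 19}{2 + 19} B = \frac{1}{21} \cdot 35 B = \frac{5 B}{3}$)
$\sqrt{\left(18 + 225 \left(-95\right)\right) + F{\left(159 \right)}} = \sqrt{\left(18 + 225 \left(-95\right)\right) + \frac{5}{3} \cdot 159} = \sqrt{\left(18 - 21375\right) + 265} = \sqrt{-21357 + 265} = \sqrt{-21092} = 2 i \sqrt{5273}$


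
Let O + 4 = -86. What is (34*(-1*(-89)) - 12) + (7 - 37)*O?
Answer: 5714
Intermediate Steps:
O = -90 (O = -4 - 86 = -90)
(34*(-1*(-89)) - 12) + (7 - 37)*O = (34*(-1*(-89)) - 12) + (7 - 37)*(-90) = (34*89 - 12) - 30*(-90) = (3026 - 12) + 2700 = 3014 + 2700 = 5714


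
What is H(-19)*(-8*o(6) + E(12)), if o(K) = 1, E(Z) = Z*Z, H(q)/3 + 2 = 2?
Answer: 0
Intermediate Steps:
H(q) = 0 (H(q) = -6 + 3*2 = -6 + 6 = 0)
E(Z) = Z²
H(-19)*(-8*o(6) + E(12)) = 0*(-8*1 + 12²) = 0*(-8 + 144) = 0*136 = 0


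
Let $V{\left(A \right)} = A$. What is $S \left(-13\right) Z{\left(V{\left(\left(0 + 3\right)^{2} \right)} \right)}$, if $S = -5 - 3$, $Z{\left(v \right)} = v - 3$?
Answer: $624$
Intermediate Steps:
$Z{\left(v \right)} = -3 + v$
$S = -8$ ($S = -5 - 3 = -8$)
$S \left(-13\right) Z{\left(V{\left(\left(0 + 3\right)^{2} \right)} \right)} = \left(-8\right) \left(-13\right) \left(-3 + \left(0 + 3\right)^{2}\right) = 104 \left(-3 + 3^{2}\right) = 104 \left(-3 + 9\right) = 104 \cdot 6 = 624$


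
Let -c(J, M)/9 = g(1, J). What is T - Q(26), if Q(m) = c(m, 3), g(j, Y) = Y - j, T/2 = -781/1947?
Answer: 39683/177 ≈ 224.20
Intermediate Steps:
T = -142/177 (T = 2*(-781/1947) = 2*(-781*1/1947) = 2*(-71/177) = -142/177 ≈ -0.80226)
c(J, M) = 9 - 9*J (c(J, M) = -9*(J - 1*1) = -9*(J - 1) = -9*(-1 + J) = 9 - 9*J)
Q(m) = 9 - 9*m
T - Q(26) = -142/177 - (9 - 9*26) = -142/177 - (9 - 234) = -142/177 - 1*(-225) = -142/177 + 225 = 39683/177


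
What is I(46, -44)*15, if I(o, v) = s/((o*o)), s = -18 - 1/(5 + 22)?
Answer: -2435/19044 ≈ -0.12786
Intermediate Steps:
s = -487/27 (s = -18 - 1/27 = -487/27 ≈ -18.037)
I(o, v) = -487/(27*o²)
I(46, -44)*15 = -487/27/46²*15 = -487/27*1/2116*15 = -487/57132*15 = -2435/19044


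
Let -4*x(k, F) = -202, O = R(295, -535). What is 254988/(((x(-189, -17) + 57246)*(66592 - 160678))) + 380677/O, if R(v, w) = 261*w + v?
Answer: -228020947803527/83461540316740 ≈ -2.7320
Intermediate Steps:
R(v, w) = v + 261*w
O = -139340 (O = 295 + 261*(-535) = 295 - 139635 = -139340)
x(k, F) = 101/2 (x(k, F) = -¼*(-202) = 101/2)
254988/(((x(-189, -17) + 57246)*(66592 - 160678))) + 380677/O = 254988/(((101/2 + 57246)*(66592 - 160678))) + 380677/(-139340) = 254988/(((114593/2)*(-94086))) + 380677*(-1/139340) = 254988/(-5390798499) - 380677/139340 = 254988*(-1/5390798499) - 380677/139340 = -28332/598977611 - 380677/139340 = -228020947803527/83461540316740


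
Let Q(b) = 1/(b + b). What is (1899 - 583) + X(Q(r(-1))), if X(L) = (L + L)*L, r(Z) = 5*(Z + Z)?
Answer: 263201/200 ≈ 1316.0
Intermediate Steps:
r(Z) = 10*Z (r(Z) = 5*(2*Z) = 10*Z)
Q(b) = 1/(2*b)
X(L) = 2*L² (X(L) = (2*L)*L = 2*L²)
(1899 - 583) + X(Q(r(-1))) = (1899 - 583) + 2*(1/(2*((10*(-1)))))² = 1316 + 2*((½)/(-10))² = 1316 + 2*((½)*(-⅒))² = 1316 + 2*(-1/20)² = 1316 + 2*(1/400) = 1316 + 1/200 = 263201/200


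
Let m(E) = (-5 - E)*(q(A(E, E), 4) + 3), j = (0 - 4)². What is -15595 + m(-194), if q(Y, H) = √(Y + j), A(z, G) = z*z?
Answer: -15028 + 378*√9413 ≈ 21646.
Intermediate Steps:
j = 16 (j = (-4)² = 16)
A(z, G) = z²
q(Y, H) = √(16 + Y) (q(Y, H) = √(Y + 16) = √(16 + Y))
m(E) = (-5 - E)*(3 + √(16 + E²)) (m(E) = (-5 - E)*(√(16 + E²) + 3) = (-5 - E)*(3 + √(16 + E²)))
-15595 + m(-194) = -15595 + (-15 - 5*√(16 + (-194)²) - 3*(-194) - 1*(-194)*√(16 + (-194)²)) = -15595 + (-15 - 5*√(16 + 37636) + 582 - 1*(-194)*√(16 + 37636)) = -15595 + (-15 - 10*√9413 + 582 - 1*(-194)*√37652) = -15595 + (-15 - 10*√9413 + 582 - 1*(-194)*2*√9413) = -15595 + (-15 - 10*√9413 + 582 + 388*√9413) = -15595 + (567 + 378*√9413) = -15028 + 378*√9413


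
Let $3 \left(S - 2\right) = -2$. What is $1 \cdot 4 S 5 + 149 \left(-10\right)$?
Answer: $- \frac{4390}{3} \approx -1463.3$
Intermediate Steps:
$S = \frac{4}{3}$ ($S = 2 + \frac{1}{3} \left(-2\right) = 2 - \frac{2}{3} = \frac{4}{3} \approx 1.3333$)
$1 \cdot 4 S 5 + 149 \left(-10\right) = 1 \cdot 4 \cdot \frac{4}{3} \cdot 5 + 149 \left(-10\right) = 4 \cdot \frac{20}{3} - 1490 = \frac{80}{3} - 1490 = - \frac{4390}{3}$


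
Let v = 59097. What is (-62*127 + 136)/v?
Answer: -7738/59097 ≈ -0.13094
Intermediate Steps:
(-62*127 + 136)/v = (-62*127 + 136)/59097 = (-7874 + 136)*(1/59097) = -7738*1/59097 = -7738/59097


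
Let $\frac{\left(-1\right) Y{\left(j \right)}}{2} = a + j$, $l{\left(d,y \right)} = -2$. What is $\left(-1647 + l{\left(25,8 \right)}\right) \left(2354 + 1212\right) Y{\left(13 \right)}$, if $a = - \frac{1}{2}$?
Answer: $147008350$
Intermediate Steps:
$a = - \frac{1}{2}$ ($a = \left(-1\right) \frac{1}{2} = - \frac{1}{2} \approx -0.5$)
$Y{\left(j \right)} = 1 - 2 j$ ($Y{\left(j \right)} = - 2 \left(- \frac{1}{2} + j\right) = 1 - 2 j$)
$\left(-1647 + l{\left(25,8 \right)}\right) \left(2354 + 1212\right) Y{\left(13 \right)} = \left(-1647 - 2\right) \left(2354 + 1212\right) \left(1 - 26\right) = \left(-1649\right) 3566 \left(1 - 26\right) = \left(-5880334\right) \left(-25\right) = 147008350$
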